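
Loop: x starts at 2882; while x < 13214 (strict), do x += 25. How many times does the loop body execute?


Step 1: x goes from 2882 toward 13214 by 25; the body runs while x<13214, so iterations = ceil((bound-start)/step)
Step 2: Distance=10332
Step 3: ceil(10332/25)=414

414


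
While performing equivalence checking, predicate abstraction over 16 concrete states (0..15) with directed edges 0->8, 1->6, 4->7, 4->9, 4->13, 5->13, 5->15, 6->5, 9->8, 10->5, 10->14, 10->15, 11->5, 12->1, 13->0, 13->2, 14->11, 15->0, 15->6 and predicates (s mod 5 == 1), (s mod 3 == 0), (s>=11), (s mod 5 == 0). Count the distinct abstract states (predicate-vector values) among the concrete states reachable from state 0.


BFS from 0:
Concrete reachable: {0, 8}
Abstract via predicates (s mod 5 == 1), (s mod 3 == 0), (s>=11), (s mod 5 == 0):
  (0,0,0,0) <- {8}
  (0,1,0,1) <- {0}
Distinct abstract states = 2

2


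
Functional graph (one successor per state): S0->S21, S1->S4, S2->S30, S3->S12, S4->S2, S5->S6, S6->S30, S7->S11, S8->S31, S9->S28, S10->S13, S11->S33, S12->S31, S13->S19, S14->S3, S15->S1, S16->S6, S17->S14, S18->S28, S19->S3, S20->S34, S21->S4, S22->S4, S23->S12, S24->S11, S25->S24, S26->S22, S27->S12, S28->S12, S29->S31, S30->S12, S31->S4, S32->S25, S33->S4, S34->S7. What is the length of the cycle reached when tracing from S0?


Trace from S0 until a state repeats:
  S0 -> S21 -> S4 -> S2 -> S30 -> S12 -> S31 -> S4
S4 first seen at step 2, revisited at step 7.
Cycle length = 7 - 2 = 5

5


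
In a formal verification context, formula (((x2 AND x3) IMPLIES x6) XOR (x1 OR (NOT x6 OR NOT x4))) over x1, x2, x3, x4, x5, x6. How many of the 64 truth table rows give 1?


Formula: (((x2 AND x3) IMPLIES x6) XOR (x1 OR (NOT x6 OR NOT x4))) over 6 vars (64 rows)
Evaluate each row (x1, x2, x3, x4, x5, x6 as bits, MSB first):
  row 0 [000000]: (((0 AND 0) IMPLIES 0) XOR (0 OR (NOT 0 OR NOT 0))) -> 0
  row 1 [000001]: (((0 AND 0) IMPLIES 1) XOR (0 OR (NOT 1 OR NOT 0))) -> 0
  row 2 [000010]: (((0 AND 0) IMPLIES 0) XOR (0 OR (NOT 0 OR NOT 0))) -> 0
  row 3 [000011]: (((0 AND 0) IMPLIES 1) XOR (0 OR (NOT 1 OR NOT 0))) -> 0
  row 4 [000100]: (((0 AND 0) IMPLIES 0) XOR (0 OR (NOT 0 OR NOT 1))) -> 0
  (every remaining row is evaluated the same way; all 64 results are listed next)
Full result column, 8 rows per line (x1,x2,x3 fixed per line; x4,x5,x6 runs 000..111 left to right):
  rows 0-7 [x1,x2,x3=000]: 00000101  (ones: 2)
  rows 8-15 [x1,x2,x3=001]: 00000101  (ones: 2)
  rows 16-23 [x1,x2,x3=010]: 00000101  (ones: 2)
  rows 24-31 [x1,x2,x3=011]: 10101111  (ones: 6)
  rows 32-39 [x1,x2,x3=100]: 00000000  (ones: 0)
  rows 40-47 [x1,x2,x3=101]: 00000000  (ones: 0)
  rows 48-55 [x1,x2,x3=110]: 00000000  (ones: 0)
  rows 56-63 [x1,x2,x3=111]: 10101010  (ones: 4)
Count of 1-rows = 2+2+2+6+0+0+0+4 = 16

16


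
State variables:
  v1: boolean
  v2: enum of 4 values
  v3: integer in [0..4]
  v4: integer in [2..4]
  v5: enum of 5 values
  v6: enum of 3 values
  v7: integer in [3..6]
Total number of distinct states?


State space = product of domain sizes of all variables.
Domain sizes:
  v1 (boolean): 2
  v2 (enum of 4 values): 4
  v3 (integer in [0..4]): 5
  v4 (integer in [2..4]): 3
  v5 (enum of 5 values): 5
  v6 (enum of 3 values): 3
  v7 (integer in [3..6]): 4
Product = 2 * 4 * 5 * 3 * 5 * 3 * 4 = 7200

7200


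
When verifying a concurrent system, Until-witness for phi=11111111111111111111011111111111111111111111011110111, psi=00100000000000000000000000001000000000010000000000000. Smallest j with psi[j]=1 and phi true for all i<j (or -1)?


(phi U psi) at 0: need smallest j with psi[j]=1 and phi[i]=1 for all i in [0,j).
Scan from step 0:
  step 0: phi=1, psi=0 -> continue
  step 1: phi=1, psi=0 -> continue
  step 2: psi=1 and phi held for [0,2) -> witness found
Witness step = 2

2


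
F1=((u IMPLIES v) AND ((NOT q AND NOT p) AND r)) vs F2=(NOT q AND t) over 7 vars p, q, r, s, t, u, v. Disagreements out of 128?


F1 = ((u IMPLIES v) AND ((NOT q AND NOT p) AND r))
F2 = (NOT q AND t)
Evaluate both on each of 128 rows (bits = p,q,r,s,t,u,v):
  row 0 [0000000]: F1=0 F2=0 -> 0
  row 1 [0000001]: F1=0 F2=0 -> 0
  row 2 [0000010]: F1=0 F2=0 -> 0
  row 3 [0000011]: F1=0 F2=0 -> 0
  row 4 [0000100]: F1=0 F2=1 (differ) -> 1
  (every remaining row is evaluated the same way; all 128 results are listed next)
Full result column, 8 rows per line (p,q,r,s fixed per line; t,u,v runs 000..111 left to right):
  rows 0-7 [p,q,r,s=0000]: 00001111  (ones: 4)
  rows 8-15 [p,q,r,s=0001]: 00001111  (ones: 4)
  rows 16-23 [p,q,r,s=0010]: 11010010  (ones: 4)
  rows 24-31 [p,q,r,s=0011]: 11010010  (ones: 4)
  rows 32-39 [p,q,r,s=0100]: 00000000  (ones: 0)
  rows 40-47 [p,q,r,s=0101]: 00000000  (ones: 0)
  rows 48-55 [p,q,r,s=0110]: 00000000  (ones: 0)
  rows 56-63 [p,q,r,s=0111]: 00000000  (ones: 0)
  rows 64-71 [p,q,r,s=1000]: 00001111  (ones: 4)
  rows 72-79 [p,q,r,s=1001]: 00001111  (ones: 4)
  rows 80-87 [p,q,r,s=1010]: 00001111  (ones: 4)
  rows 88-95 [p,q,r,s=1011]: 00001111  (ones: 4)
  rows 96-103 [p,q,r,s=1100]: 00000000  (ones: 0)
  rows 104-111 [p,q,r,s=1101]: 00000000  (ones: 0)
  rows 112-119 [p,q,r,s=1110]: 00000000  (ones: 0)
  rows 120-127 [p,q,r,s=1111]: 00000000  (ones: 0)
Disagreements = 4+4+4+4+0+0+0+0+4+4+4+4+0+0+0+0 = 32

32


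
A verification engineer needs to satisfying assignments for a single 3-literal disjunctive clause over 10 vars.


Step 1: Total=2^10=1024
Step 2: Unsat when all 3 false: 2^7=128
Step 3: Sat=1024-128=896

896


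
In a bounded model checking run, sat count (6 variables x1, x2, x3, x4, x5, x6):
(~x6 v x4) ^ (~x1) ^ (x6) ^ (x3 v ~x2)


CNF with 4 clauses over 6 vars (64 assignments).
An assignment satisfies CNF iff every clause has >=1 true literal.
Check each row (bits = x1,x2,x3,x4,x5,x6; clause T/F shown):
  row 0 [000000]: clauses=TTFT -> 0
  row 1 [000001]: clauses=FTTT -> 0
  row 2 [000010]: clauses=TTFT -> 0
  row 3 [000011]: clauses=FTTT -> 0
  row 4 [000100]: clauses=TTFT -> 0
  (every remaining row is evaluated the same way; all 64 results are listed next)
Full result column, 8 rows per line (x1,x2,x3 fixed per line; x4,x5,x6 runs 000..111 left to right):
  rows 0-7 [x1,x2,x3=000]: 00000101  (ones: 2)
  rows 8-15 [x1,x2,x3=001]: 00000101  (ones: 2)
  rows 16-23 [x1,x2,x3=010]: 00000000  (ones: 0)
  rows 24-31 [x1,x2,x3=011]: 00000101  (ones: 2)
  rows 32-39 [x1,x2,x3=100]: 00000000  (ones: 0)
  rows 40-47 [x1,x2,x3=101]: 00000000  (ones: 0)
  rows 48-55 [x1,x2,x3=110]: 00000000  (ones: 0)
  rows 56-63 [x1,x2,x3=111]: 00000000  (ones: 0)
Satisfying assignments = 2+2+0+2+0+0+0+0 = 6

6


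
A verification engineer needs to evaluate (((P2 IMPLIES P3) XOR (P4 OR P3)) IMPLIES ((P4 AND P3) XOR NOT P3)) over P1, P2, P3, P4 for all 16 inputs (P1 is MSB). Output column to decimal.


Formula: (((P2 IMPLIES P3) XOR (P4 OR P3)) IMPLIES ((P4 AND P3) XOR NOT P3)) over P1, P2, P3, P4 (16 rows)
Evaluate each row (bits = P1,P2,P3,P4, MSB first):
  row 0 [0000]: (((0 IMPLIES 0) XOR (0 OR 0)) IMPLIES ((0 AND 0) XOR NOT 0)) -> 1
  row 1 [0001]: (((0 IMPLIES 0) XOR (1 OR 0)) IMPLIES ((1 AND 0) XOR NOT 0)) -> 1
  row 2 [0010]: (((0 IMPLIES 1) XOR (0 OR 1)) IMPLIES ((0 AND 1) XOR NOT 1)) -> 1
  row 3 [0011]: (((0 IMPLIES 1) XOR (1 OR 1)) IMPLIES ((1 AND 1) XOR NOT 1)) -> 1
  row 4 [0100]: (((1 IMPLIES 0) XOR (0 OR 0)) IMPLIES ((0 AND 0) XOR NOT 0)) -> 1
  row 5 [0101]: (((1 IMPLIES 0) XOR (1 OR 0)) IMPLIES ((1 AND 0) XOR NOT 0)) -> 1
  row 6 [0110]: (((1 IMPLIES 1) XOR (0 OR 1)) IMPLIES ((0 AND 1) XOR NOT 1)) -> 1
  row 7 [0111]: (((1 IMPLIES 1) XOR (1 OR 1)) IMPLIES ((1 AND 1) XOR NOT 1)) -> 1
  row 8 [1000]: (((0 IMPLIES 0) XOR (0 OR 0)) IMPLIES ((0 AND 0) XOR NOT 0)) -> 1
  row 9 [1001]: (((0 IMPLIES 0) XOR (1 OR 0)) IMPLIES ((1 AND 0) XOR NOT 0)) -> 1
  row 10 [1010]: (((0 IMPLIES 1) XOR (0 OR 1)) IMPLIES ((0 AND 1) XOR NOT 1)) -> 1
  row 11 [1011]: (((0 IMPLIES 1) XOR (1 OR 1)) IMPLIES ((1 AND 1) XOR NOT 1)) -> 1
  row 12 [1100]: (((1 IMPLIES 0) XOR (0 OR 0)) IMPLIES ((0 AND 0) XOR NOT 0)) -> 1
  row 13 [1101]: (((1 IMPLIES 0) XOR (1 OR 0)) IMPLIES ((1 AND 0) XOR NOT 0)) -> 1
  row 14 [1110]: (((1 IMPLIES 1) XOR (0 OR 1)) IMPLIES ((0 AND 1) XOR NOT 1)) -> 1
  row 15 [1111]: (((1 IMPLIES 1) XOR (1 OR 1)) IMPLIES ((1 AND 1) XOR NOT 1)) -> 1
Full result column, 4 rows per line (P1,P2 fixed per line; P3,P4 runs 00..11 left to right):
  rows 0-3 [P1,P2=00]: 1111  = hex F
  rows 4-7 [P1,P2=01]: 1111  = hex F
  rows 8-11 [P1,P2=10]: 1111  = hex F
  rows 12-15 [P1,P2=11]: 1111  = hex F
Output column (row 0 .. row 15) = 1111111111111111
Output column grouped in 4s = 1111 1111 1111 1111 = 0xFFFF
Convert to decimal digit by digit (value = value*16 + digit):
  F -> 15
  15*16 + 15 (F) = 255
  255*16 + 15 (F) = 4095
  4095*16 + 15 (F) = 65535
Decimal = 65535

65535


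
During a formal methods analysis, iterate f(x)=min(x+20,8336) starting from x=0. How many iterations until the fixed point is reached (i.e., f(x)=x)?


Step 1: x=0, cap=8336, increment=20
Step 2: x grows by 20 each step until capped at 8336; fixed point is x=8336
Step 3: iterations = ceil(8336/20) = 417

417


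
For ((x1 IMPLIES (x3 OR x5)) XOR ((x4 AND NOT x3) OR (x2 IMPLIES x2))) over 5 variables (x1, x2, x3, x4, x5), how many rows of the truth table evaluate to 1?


Formula: ((x1 IMPLIES (x3 OR x5)) XOR ((x4 AND NOT x3) OR (x2 IMPLIES x2))) over 5 vars (32 rows)
Evaluate each row (x1, x2, x3, x4, x5 as bits, MSB first):
  row 0 [00000]: ((0 IMPLIES (0 OR 0)) XOR ((0 AND NOT 0) OR (0 IMPLIES 0))) -> 0
  row 1 [00001]: ((0 IMPLIES (0 OR 1)) XOR ((0 AND NOT 0) OR (0 IMPLIES 0))) -> 0
  row 2 [00010]: ((0 IMPLIES (0 OR 0)) XOR ((1 AND NOT 0) OR (0 IMPLIES 0))) -> 0
  row 3 [00011]: ((0 IMPLIES (0 OR 1)) XOR ((1 AND NOT 0) OR (0 IMPLIES 0))) -> 0
  row 4 [00100]: ((0 IMPLIES (1 OR 0)) XOR ((0 AND NOT 1) OR (0 IMPLIES 0))) -> 0
  row 5 [00101]: ((0 IMPLIES (1 OR 1)) XOR ((0 AND NOT 1) OR (0 IMPLIES 0))) -> 0
  row 6 [00110]: ((0 IMPLIES (1 OR 0)) XOR ((1 AND NOT 1) OR (0 IMPLIES 0))) -> 0
  row 7 [00111]: ((0 IMPLIES (1 OR 1)) XOR ((1 AND NOT 1) OR (0 IMPLIES 0))) -> 0
  row 8 [01000]: ((0 IMPLIES (0 OR 0)) XOR ((0 AND NOT 0) OR (1 IMPLIES 1))) -> 0
  row 9 [01001]: ((0 IMPLIES (0 OR 1)) XOR ((0 AND NOT 0) OR (1 IMPLIES 1))) -> 0
  row 10 [01010]: ((0 IMPLIES (0 OR 0)) XOR ((1 AND NOT 0) OR (1 IMPLIES 1))) -> 0
  row 11 [01011]: ((0 IMPLIES (0 OR 1)) XOR ((1 AND NOT 0) OR (1 IMPLIES 1))) -> 0
  row 12 [01100]: ((0 IMPLIES (1 OR 0)) XOR ((0 AND NOT 1) OR (1 IMPLIES 1))) -> 0
  row 13 [01101]: ((0 IMPLIES (1 OR 1)) XOR ((0 AND NOT 1) OR (1 IMPLIES 1))) -> 0
  row 14 [01110]: ((0 IMPLIES (1 OR 0)) XOR ((1 AND NOT 1) OR (1 IMPLIES 1))) -> 0
  row 15 [01111]: ((0 IMPLIES (1 OR 1)) XOR ((1 AND NOT 1) OR (1 IMPLIES 1))) -> 0
  row 16 [10000]: ((1 IMPLIES (0 OR 0)) XOR ((0 AND NOT 0) OR (0 IMPLIES 0))) -> 1
  row 17 [10001]: ((1 IMPLIES (0 OR 1)) XOR ((0 AND NOT 0) OR (0 IMPLIES 0))) -> 0
  row 18 [10010]: ((1 IMPLIES (0 OR 0)) XOR ((1 AND NOT 0) OR (0 IMPLIES 0))) -> 1
  row 19 [10011]: ((1 IMPLIES (0 OR 1)) XOR ((1 AND NOT 0) OR (0 IMPLIES 0))) -> 0
  row 20 [10100]: ((1 IMPLIES (1 OR 0)) XOR ((0 AND NOT 1) OR (0 IMPLIES 0))) -> 0
  row 21 [10101]: ((1 IMPLIES (1 OR 1)) XOR ((0 AND NOT 1) OR (0 IMPLIES 0))) -> 0
  row 22 [10110]: ((1 IMPLIES (1 OR 0)) XOR ((1 AND NOT 1) OR (0 IMPLIES 0))) -> 0
  row 23 [10111]: ((1 IMPLIES (1 OR 1)) XOR ((1 AND NOT 1) OR (0 IMPLIES 0))) -> 0
  row 24 [11000]: ((1 IMPLIES (0 OR 0)) XOR ((0 AND NOT 0) OR (1 IMPLIES 1))) -> 1
  row 25 [11001]: ((1 IMPLIES (0 OR 1)) XOR ((0 AND NOT 0) OR (1 IMPLIES 1))) -> 0
  row 26 [11010]: ((1 IMPLIES (0 OR 0)) XOR ((1 AND NOT 0) OR (1 IMPLIES 1))) -> 1
  row 27 [11011]: ((1 IMPLIES (0 OR 1)) XOR ((1 AND NOT 0) OR (1 IMPLIES 1))) -> 0
  row 28 [11100]: ((1 IMPLIES (1 OR 0)) XOR ((0 AND NOT 1) OR (1 IMPLIES 1))) -> 0
  row 29 [11101]: ((1 IMPLIES (1 OR 1)) XOR ((0 AND NOT 1) OR (1 IMPLIES 1))) -> 0
  row 30 [11110]: ((1 IMPLIES (1 OR 0)) XOR ((1 AND NOT 1) OR (1 IMPLIES 1))) -> 0
  row 31 [11111]: ((1 IMPLIES (1 OR 1)) XOR ((1 AND NOT 1) OR (1 IMPLIES 1))) -> 0
Full result column, 8 rows per line (x1,x2 fixed per line; x3,x4,x5 runs 000..111 left to right):
  rows 0-7 [x1,x2=00]: 00000000  (ones: 0)
  rows 8-15 [x1,x2=01]: 00000000  (ones: 0)
  rows 16-23 [x1,x2=10]: 10100000  (ones: 2)
  rows 24-31 [x1,x2=11]: 10100000  (ones: 2)
Count of 1-rows = 0+0+2+2 = 4

4


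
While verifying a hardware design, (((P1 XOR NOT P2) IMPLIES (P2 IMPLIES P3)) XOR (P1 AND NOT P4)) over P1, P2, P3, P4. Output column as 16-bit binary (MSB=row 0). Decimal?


Formula: (((P1 XOR NOT P2) IMPLIES (P2 IMPLIES P3)) XOR (P1 AND NOT P4)) over P1, P2, P3, P4 (16 rows)
Evaluate each row (bits = P1,P2,P3,P4, MSB first):
  row 0 [0000]: (((0 XOR NOT 0) IMPLIES (0 IMPLIES 0)) XOR (0 AND NOT 0)) -> 1
  row 1 [0001]: (((0 XOR NOT 0) IMPLIES (0 IMPLIES 0)) XOR (0 AND NOT 1)) -> 1
  row 2 [0010]: (((0 XOR NOT 0) IMPLIES (0 IMPLIES 1)) XOR (0 AND NOT 0)) -> 1
  row 3 [0011]: (((0 XOR NOT 0) IMPLIES (0 IMPLIES 1)) XOR (0 AND NOT 1)) -> 1
  row 4 [0100]: (((0 XOR NOT 1) IMPLIES (1 IMPLIES 0)) XOR (0 AND NOT 0)) -> 1
  row 5 [0101]: (((0 XOR NOT 1) IMPLIES (1 IMPLIES 0)) XOR (0 AND NOT 1)) -> 1
  row 6 [0110]: (((0 XOR NOT 1) IMPLIES (1 IMPLIES 1)) XOR (0 AND NOT 0)) -> 1
  row 7 [0111]: (((0 XOR NOT 1) IMPLIES (1 IMPLIES 1)) XOR (0 AND NOT 1)) -> 1
  row 8 [1000]: (((1 XOR NOT 0) IMPLIES (0 IMPLIES 0)) XOR (1 AND NOT 0)) -> 0
  row 9 [1001]: (((1 XOR NOT 0) IMPLIES (0 IMPLIES 0)) XOR (1 AND NOT 1)) -> 1
  row 10 [1010]: (((1 XOR NOT 0) IMPLIES (0 IMPLIES 1)) XOR (1 AND NOT 0)) -> 0
  row 11 [1011]: (((1 XOR NOT 0) IMPLIES (0 IMPLIES 1)) XOR (1 AND NOT 1)) -> 1
  row 12 [1100]: (((1 XOR NOT 1) IMPLIES (1 IMPLIES 0)) XOR (1 AND NOT 0)) -> 1
  row 13 [1101]: (((1 XOR NOT 1) IMPLIES (1 IMPLIES 0)) XOR (1 AND NOT 1)) -> 0
  row 14 [1110]: (((1 XOR NOT 1) IMPLIES (1 IMPLIES 1)) XOR (1 AND NOT 0)) -> 0
  row 15 [1111]: (((1 XOR NOT 1) IMPLIES (1 IMPLIES 1)) XOR (1 AND NOT 1)) -> 1
Full result column, 4 rows per line (P1,P2 fixed per line; P3,P4 runs 00..11 left to right):
  rows 0-3 [P1,P2=00]: 1111  = hex F
  rows 4-7 [P1,P2=01]: 1111  = hex F
  rows 8-11 [P1,P2=10]: 0101  = hex 5
  rows 12-15 [P1,P2=11]: 1001  = hex 9
Output column (row 0 .. row 15) = 1111111101011001
Output column grouped in 4s = 1111 1111 0101 1001 = 0xFF59
Convert to decimal digit by digit (value = value*16 + digit):
  F -> 15
  15*16 + 15 (F) = 255
  255*16 + 5 = 4085
  4085*16 + 9 = 65369
Decimal = 65369

65369


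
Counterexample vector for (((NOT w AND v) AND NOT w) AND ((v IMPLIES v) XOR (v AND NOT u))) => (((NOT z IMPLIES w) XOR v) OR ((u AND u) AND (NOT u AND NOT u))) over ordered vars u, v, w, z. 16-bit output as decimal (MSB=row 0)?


F1 = (((NOT w AND v) AND NOT w) AND ((v IMPLIES v) XOR (v AND NOT u)))
F2 = (((NOT z IMPLIES w) XOR v) OR ((u AND u) AND (NOT u AND NOT u)))
Counterexample to F1=>F2 is where F1=1 and F2=0.
Evaluate each row (bits = u,v,w,z, MSB first):
  row 0 [0000]: F1=0 F2=0 -> F1&~F2 -> 0
  row 1 [0001]: F1=0 F2=1 -> F1&~F2 -> 0
  row 2 [0010]: F1=0 F2=1 -> F1&~F2 -> 0
  row 3 [0011]: F1=0 F2=1 -> F1&~F2 -> 0
  row 4 [0100]: F1=0 F2=1 -> F1&~F2 -> 0
  row 5 [0101]: F1=0 F2=0 -> F1&~F2 -> 0
  row 6 [0110]: F1=0 F2=0 -> F1&~F2 -> 0
  row 7 [0111]: F1=0 F2=0 -> F1&~F2 -> 0
  row 8 [1000]: F1=0 F2=0 -> F1&~F2 -> 0
  row 9 [1001]: F1=0 F2=1 -> F1&~F2 -> 0
  row 10 [1010]: F1=0 F2=1 -> F1&~F2 -> 0
  row 11 [1011]: F1=0 F2=1 -> F1&~F2 -> 0
  row 12 [1100]: F1=1 F2=1 -> F1&~F2 -> 0
  row 13 [1101]: F1=1 F2=0 -> F1&~F2 -> 1
  row 14 [1110]: F1=0 F2=0 -> F1&~F2 -> 0
  row 15 [1111]: F1=0 F2=0 -> F1&~F2 -> 0
Full result column, 4 rows per line (u,v fixed per line; w,z runs 00..11 left to right):
  rows 0-3 [u,v=00]: 0000  = hex 0
  rows 4-7 [u,v=01]: 0000  = hex 0
  rows 8-11 [u,v=10]: 0000  = hex 0
  rows 12-15 [u,v=11]: 0100  = hex 4
Counterexample vector (row 0 .. row 15) = 0000000000000100
Output column grouped in 4s = 0000 0000 0000 0100 = 0x0004
Convert to decimal digit by digit (value = value*16 + digit):
  0 -> 0
  0*16 + 0 = 0
  0*16 + 0 = 0
  0*16 + 4 = 4
Decimal = 4

4


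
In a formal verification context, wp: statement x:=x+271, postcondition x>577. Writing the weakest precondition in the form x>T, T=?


Formula: wp(x:=E, P) = P[E/x] (substitute E for x in postcondition)
Step 1: Postcondition: x>577
Step 2: Substitute x+271 for x: x+271>577
Step 3: Solve for x: x > 577-271 = 306

306


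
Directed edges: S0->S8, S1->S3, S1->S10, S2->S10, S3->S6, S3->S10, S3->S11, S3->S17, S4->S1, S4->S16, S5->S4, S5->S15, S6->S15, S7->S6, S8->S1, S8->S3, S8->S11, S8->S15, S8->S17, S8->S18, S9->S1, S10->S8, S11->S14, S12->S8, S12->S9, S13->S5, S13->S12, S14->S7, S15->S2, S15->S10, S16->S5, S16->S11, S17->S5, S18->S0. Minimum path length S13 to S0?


BFS layer-by-layer from S13:
  dist 0: {S13}
  dist 1: {S5, S12}
  dist 2: {S4, S8, S9, S15}
  dist 3: {S1, S2, S3, S10, S11, S16, S17, S18}
  dist 4: {S0, S6, S14}
  -> S0 reached at distance 4
Shortest path length = 4

4


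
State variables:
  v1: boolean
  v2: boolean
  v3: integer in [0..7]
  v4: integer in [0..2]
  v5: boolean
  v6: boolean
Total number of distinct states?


State space = product of domain sizes of all variables.
Domain sizes:
  v1 (boolean): 2
  v2 (boolean): 2
  v3 (integer in [0..7]): 8
  v4 (integer in [0..2]): 3
  v5 (boolean): 2
  v6 (boolean): 2
Product = 2 * 2 * 8 * 3 * 2 * 2 = 384

384


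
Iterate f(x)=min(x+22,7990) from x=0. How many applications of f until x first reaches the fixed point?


Step 1: x=0, cap=7990, increment=22
Step 2: x grows by 22 each step until capped at 7990; fixed point is x=7990
Step 3: iterations = ceil(7990/22) = 364

364


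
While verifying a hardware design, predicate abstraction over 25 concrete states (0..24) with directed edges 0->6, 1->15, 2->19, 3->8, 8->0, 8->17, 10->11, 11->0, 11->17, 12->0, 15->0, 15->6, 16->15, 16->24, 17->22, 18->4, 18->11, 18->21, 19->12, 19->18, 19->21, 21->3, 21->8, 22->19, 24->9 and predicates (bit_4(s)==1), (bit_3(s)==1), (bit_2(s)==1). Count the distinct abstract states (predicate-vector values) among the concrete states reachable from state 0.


BFS from 0:
Concrete reachable: {0, 6}
Abstract via predicates (bit_4(s)==1), (bit_3(s)==1), (bit_2(s)==1):
  (0,0,0) <- {0}
  (0,0,1) <- {6}
Distinct abstract states = 2

2


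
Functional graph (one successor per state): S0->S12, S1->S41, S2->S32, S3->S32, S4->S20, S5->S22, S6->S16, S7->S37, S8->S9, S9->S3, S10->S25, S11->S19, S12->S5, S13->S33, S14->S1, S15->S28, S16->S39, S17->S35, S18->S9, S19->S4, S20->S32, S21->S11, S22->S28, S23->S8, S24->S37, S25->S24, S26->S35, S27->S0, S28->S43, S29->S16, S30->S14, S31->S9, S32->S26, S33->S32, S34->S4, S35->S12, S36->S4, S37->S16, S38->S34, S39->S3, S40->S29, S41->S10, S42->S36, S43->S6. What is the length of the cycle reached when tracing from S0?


Trace from S0 until a state repeats:
  S0 -> S12 -> S5 -> S22 -> S28 -> S43 -> S6 -> S16 -> S39 -> S3 -> S32 -> S26 -> S35 -> S12
S12 first seen at step 1, revisited at step 13.
Cycle length = 13 - 1 = 12

12


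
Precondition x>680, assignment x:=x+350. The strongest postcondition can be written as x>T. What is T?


Formula: sp(P, x:=E) = exists old_x. (x = E[old_x/x]) AND P[old_x/x] (old_x is the value of x before the assignment; eliminate old_x by solving x = E[old_x/x] for old_x)
Step 1: Precondition P: x>680, i.e. old_x > 680
Step 2: Assignment gives x = old_x + 350, so old_x = x - 350
Step 3: Substitute into P: x - 350 > 680
Step 4: Simplify: x > 680+350 = 1030

1030


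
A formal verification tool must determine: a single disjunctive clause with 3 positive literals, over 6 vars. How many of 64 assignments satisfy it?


Step 1: Total=2^6=64
Step 2: Unsat when all 3 false: 2^3=8
Step 3: Sat=64-8=56

56


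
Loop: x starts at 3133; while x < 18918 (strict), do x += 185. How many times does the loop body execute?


Step 1: x goes from 3133 toward 18918 by 185; the body runs while x<18918, so iterations = ceil((bound-start)/step)
Step 2: Distance=15785
Step 3: ceil(15785/185)=86

86


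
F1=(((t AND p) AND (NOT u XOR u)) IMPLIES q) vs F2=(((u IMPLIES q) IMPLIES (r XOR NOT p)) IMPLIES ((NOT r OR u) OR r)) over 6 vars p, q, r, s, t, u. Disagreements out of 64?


F1 = (((t AND p) AND (NOT u XOR u)) IMPLIES q)
F2 = (((u IMPLIES q) IMPLIES (r XOR NOT p)) IMPLIES ((NOT r OR u) OR r))
Evaluate both on each of 64 rows (bits = p,q,r,s,t,u):
  row 0 [000000]: F1=1 F2=1 -> 0
  row 1 [000001]: F1=1 F2=1 -> 0
  row 2 [000010]: F1=1 F2=1 -> 0
  row 3 [000011]: F1=1 F2=1 -> 0
  row 4 [000100]: F1=1 F2=1 -> 0
  (every remaining row is evaluated the same way; all 64 results are listed next)
Full result column, 8 rows per line (p,q,r fixed per line; s,t,u runs 000..111 left to right):
  rows 0-7 [p,q,r=000]: 00000000  (ones: 0)
  rows 8-15 [p,q,r=001]: 00000000  (ones: 0)
  rows 16-23 [p,q,r=010]: 00000000  (ones: 0)
  rows 24-31 [p,q,r=011]: 00000000  (ones: 0)
  rows 32-39 [p,q,r=100]: 00110011  (ones: 4)
  rows 40-47 [p,q,r=101]: 00110011  (ones: 4)
  rows 48-55 [p,q,r=110]: 00000000  (ones: 0)
  rows 56-63 [p,q,r=111]: 00000000  (ones: 0)
Disagreements = 0+0+0+0+4+4+0+0 = 8

8


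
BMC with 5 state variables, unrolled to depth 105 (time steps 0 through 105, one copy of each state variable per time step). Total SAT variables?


BMC unrolls to depth k, creating one copy of each state var for steps 0..k.
Step count = 105 + 1 = 106 (steps 0 through 105)
Vars per step = 5
Total = 5 * 106 = 530

530


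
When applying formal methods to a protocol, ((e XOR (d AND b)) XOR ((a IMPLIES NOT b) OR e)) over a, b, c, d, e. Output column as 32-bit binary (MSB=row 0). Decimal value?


Formula: ((e XOR (d AND b)) XOR ((a IMPLIES NOT b) OR e)) over a, b, c, d, e (32 rows)
Evaluate each row (bits = a,b,c,d,e, MSB first):
  row 0 [00000]: ((0 XOR (0 AND 0)) XOR ((0 IMPLIES NOT 0) OR 0)) -> 1
  row 1 [00001]: ((1 XOR (0 AND 0)) XOR ((0 IMPLIES NOT 0) OR 1)) -> 0
  row 2 [00010]: ((0 XOR (1 AND 0)) XOR ((0 IMPLIES NOT 0) OR 0)) -> 1
  row 3 [00011]: ((1 XOR (1 AND 0)) XOR ((0 IMPLIES NOT 0) OR 1)) -> 0
  row 4 [00100]: ((0 XOR (0 AND 0)) XOR ((0 IMPLIES NOT 0) OR 0)) -> 1
  row 5 [00101]: ((1 XOR (0 AND 0)) XOR ((0 IMPLIES NOT 0) OR 1)) -> 0
  row 6 [00110]: ((0 XOR (1 AND 0)) XOR ((0 IMPLIES NOT 0) OR 0)) -> 1
  row 7 [00111]: ((1 XOR (1 AND 0)) XOR ((0 IMPLIES NOT 0) OR 1)) -> 0
  row 8 [01000]: ((0 XOR (0 AND 1)) XOR ((0 IMPLIES NOT 1) OR 0)) -> 1
  row 9 [01001]: ((1 XOR (0 AND 1)) XOR ((0 IMPLIES NOT 1) OR 1)) -> 0
  row 10 [01010]: ((0 XOR (1 AND 1)) XOR ((0 IMPLIES NOT 1) OR 0)) -> 0
  row 11 [01011]: ((1 XOR (1 AND 1)) XOR ((0 IMPLIES NOT 1) OR 1)) -> 1
  row 12 [01100]: ((0 XOR (0 AND 1)) XOR ((0 IMPLIES NOT 1) OR 0)) -> 1
  row 13 [01101]: ((1 XOR (0 AND 1)) XOR ((0 IMPLIES NOT 1) OR 1)) -> 0
  row 14 [01110]: ((0 XOR (1 AND 1)) XOR ((0 IMPLIES NOT 1) OR 0)) -> 0
  row 15 [01111]: ((1 XOR (1 AND 1)) XOR ((0 IMPLIES NOT 1) OR 1)) -> 1
  row 16 [10000]: ((0 XOR (0 AND 0)) XOR ((1 IMPLIES NOT 0) OR 0)) -> 1
  row 17 [10001]: ((1 XOR (0 AND 0)) XOR ((1 IMPLIES NOT 0) OR 1)) -> 0
  row 18 [10010]: ((0 XOR (1 AND 0)) XOR ((1 IMPLIES NOT 0) OR 0)) -> 1
  row 19 [10011]: ((1 XOR (1 AND 0)) XOR ((1 IMPLIES NOT 0) OR 1)) -> 0
  row 20 [10100]: ((0 XOR (0 AND 0)) XOR ((1 IMPLIES NOT 0) OR 0)) -> 1
  row 21 [10101]: ((1 XOR (0 AND 0)) XOR ((1 IMPLIES NOT 0) OR 1)) -> 0
  row 22 [10110]: ((0 XOR (1 AND 0)) XOR ((1 IMPLIES NOT 0) OR 0)) -> 1
  row 23 [10111]: ((1 XOR (1 AND 0)) XOR ((1 IMPLIES NOT 0) OR 1)) -> 0
  row 24 [11000]: ((0 XOR (0 AND 1)) XOR ((1 IMPLIES NOT 1) OR 0)) -> 0
  row 25 [11001]: ((1 XOR (0 AND 1)) XOR ((1 IMPLIES NOT 1) OR 1)) -> 0
  row 26 [11010]: ((0 XOR (1 AND 1)) XOR ((1 IMPLIES NOT 1) OR 0)) -> 1
  row 27 [11011]: ((1 XOR (1 AND 1)) XOR ((1 IMPLIES NOT 1) OR 1)) -> 1
  row 28 [11100]: ((0 XOR (0 AND 1)) XOR ((1 IMPLIES NOT 1) OR 0)) -> 0
  row 29 [11101]: ((1 XOR (0 AND 1)) XOR ((1 IMPLIES NOT 1) OR 1)) -> 0
  row 30 [11110]: ((0 XOR (1 AND 1)) XOR ((1 IMPLIES NOT 1) OR 0)) -> 1
  row 31 [11111]: ((1 XOR (1 AND 1)) XOR ((1 IMPLIES NOT 1) OR 1)) -> 1
Full result column, 4 rows per line (a,b,c fixed per line; d,e runs 00..11 left to right):
  rows 0-3 [a,b,c=000]: 1010  = hex A
  rows 4-7 [a,b,c=001]: 1010  = hex A
  rows 8-11 [a,b,c=010]: 1001  = hex 9
  rows 12-15 [a,b,c=011]: 1001  = hex 9
  rows 16-19 [a,b,c=100]: 1010  = hex A
  rows 20-23 [a,b,c=101]: 1010  = hex A
  rows 24-27 [a,b,c=110]: 0011  = hex 3
  rows 28-31 [a,b,c=111]: 0011  = hex 3
Output column (row 0 .. row 31) = 10101010100110011010101000110011
Output column grouped in 4s = 1010 1010 1001 1001 1010 1010 0011 0011 = 0xAA99AA33
Convert to decimal digit by digit (value = value*16 + digit):
  A -> 10
  10*16 + 10 (A) = 170
  170*16 + 9 = 2729
  2729*16 + 9 = 43673
  43673*16 + 10 (A) = 698778
  698778*16 + 10 (A) = 11180458
  11180458*16 + 3 = 178887331
  178887331*16 + 3 = 2862197299
Decimal = 2862197299

2862197299


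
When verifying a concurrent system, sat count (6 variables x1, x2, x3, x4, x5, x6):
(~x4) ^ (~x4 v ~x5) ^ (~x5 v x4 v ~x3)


CNF with 3 clauses over 6 vars (64 assignments).
An assignment satisfies CNF iff every clause has >=1 true literal.
Check each row (bits = x1,x2,x3,x4,x5,x6; clause T/F shown):
  row 0 [000000]: clauses=TTT -> 1
  row 1 [000001]: clauses=TTT -> 1
  row 2 [000010]: clauses=TTT -> 1
  row 3 [000011]: clauses=TTT -> 1
  row 4 [000100]: clauses=FTT -> 0
  (every remaining row is evaluated the same way; all 64 results are listed next)
Full result column, 8 rows per line (x1,x2,x3 fixed per line; x4,x5,x6 runs 000..111 left to right):
  rows 0-7 [x1,x2,x3=000]: 11110000  (ones: 4)
  rows 8-15 [x1,x2,x3=001]: 11000000  (ones: 2)
  rows 16-23 [x1,x2,x3=010]: 11110000  (ones: 4)
  rows 24-31 [x1,x2,x3=011]: 11000000  (ones: 2)
  rows 32-39 [x1,x2,x3=100]: 11110000  (ones: 4)
  rows 40-47 [x1,x2,x3=101]: 11000000  (ones: 2)
  rows 48-55 [x1,x2,x3=110]: 11110000  (ones: 4)
  rows 56-63 [x1,x2,x3=111]: 11000000  (ones: 2)
Satisfying assignments = 4+2+4+2+4+2+4+2 = 24

24


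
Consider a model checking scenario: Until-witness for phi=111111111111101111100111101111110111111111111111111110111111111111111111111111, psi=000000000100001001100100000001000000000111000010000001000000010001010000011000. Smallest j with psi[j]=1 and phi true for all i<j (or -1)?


(phi U psi) at 0: need smallest j with psi[j]=1 and phi[i]=1 for all i in [0,j).
Scan from step 0:
  step 0: phi=1, psi=0 -> continue
  step 1: phi=1, psi=0 -> continue
  step 2: phi=1, psi=0 -> continue
  step 3: phi=1, psi=0 -> continue
  step 9: psi=1 and phi held for [0,9) -> witness found
Witness step = 9

9


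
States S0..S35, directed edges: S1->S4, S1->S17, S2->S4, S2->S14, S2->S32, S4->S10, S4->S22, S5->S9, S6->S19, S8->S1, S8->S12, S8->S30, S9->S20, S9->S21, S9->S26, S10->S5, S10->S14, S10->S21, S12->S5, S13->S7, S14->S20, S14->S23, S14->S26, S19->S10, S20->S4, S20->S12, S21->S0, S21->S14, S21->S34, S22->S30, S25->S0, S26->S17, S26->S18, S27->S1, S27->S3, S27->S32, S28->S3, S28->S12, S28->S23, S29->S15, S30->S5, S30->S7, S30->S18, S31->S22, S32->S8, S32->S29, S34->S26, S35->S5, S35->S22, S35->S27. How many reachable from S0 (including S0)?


BFS from S0:
  layer 0: {S0}
Reachable set: {S0}
Count = 1

1


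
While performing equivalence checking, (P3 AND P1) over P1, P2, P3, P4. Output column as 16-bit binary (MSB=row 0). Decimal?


Formula: (P3 AND P1) over P1, P2, P3, P4 (16 rows)
Evaluate each row (bits = P1,P2,P3,P4, MSB first):
  row 0 [0000]: (0 AND 0) -> 0
  row 1 [0001]: (0 AND 0) -> 0
  row 2 [0010]: (1 AND 0) -> 0
  row 3 [0011]: (1 AND 0) -> 0
  row 4 [0100]: (0 AND 0) -> 0
  row 5 [0101]: (0 AND 0) -> 0
  row 6 [0110]: (1 AND 0) -> 0
  row 7 [0111]: (1 AND 0) -> 0
  row 8 [1000]: (0 AND 1) -> 0
  row 9 [1001]: (0 AND 1) -> 0
  row 10 [1010]: (1 AND 1) -> 1
  row 11 [1011]: (1 AND 1) -> 1
  row 12 [1100]: (0 AND 1) -> 0
  row 13 [1101]: (0 AND 1) -> 0
  row 14 [1110]: (1 AND 1) -> 1
  row 15 [1111]: (1 AND 1) -> 1
Full result column, 4 rows per line (P1,P2 fixed per line; P3,P4 runs 00..11 left to right):
  rows 0-3 [P1,P2=00]: 0000  = hex 0
  rows 4-7 [P1,P2=01]: 0000  = hex 0
  rows 8-11 [P1,P2=10]: 0011  = hex 3
  rows 12-15 [P1,P2=11]: 0011  = hex 3
Output column (row 0 .. row 15) = 0000000000110011
Output column grouped in 4s = 0000 0000 0011 0011 = 0x0033
Convert to decimal digit by digit (value = value*16 + digit):
  0 -> 0
  0*16 + 0 = 0
  0*16 + 3 = 3
  3*16 + 3 = 51
Decimal = 51

51


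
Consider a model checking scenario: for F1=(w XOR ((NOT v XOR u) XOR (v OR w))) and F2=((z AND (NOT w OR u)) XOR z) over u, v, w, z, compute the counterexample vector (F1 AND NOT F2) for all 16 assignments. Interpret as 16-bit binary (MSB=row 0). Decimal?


F1 = (w XOR ((NOT v XOR u) XOR (v OR w)))
F2 = ((z AND (NOT w OR u)) XOR z)
Counterexample to F1=>F2 is where F1=1 and F2=0.
Evaluate each row (bits = u,v,w,z, MSB first):
  row 0 [0000]: F1=1 F2=0 -> F1&~F2 -> 1
  row 1 [0001]: F1=1 F2=0 -> F1&~F2 -> 1
  row 2 [0010]: F1=1 F2=0 -> F1&~F2 -> 1
  row 3 [0011]: F1=1 F2=1 -> F1&~F2 -> 0
  row 4 [0100]: F1=1 F2=0 -> F1&~F2 -> 1
  row 5 [0101]: F1=1 F2=0 -> F1&~F2 -> 1
  row 6 [0110]: F1=0 F2=0 -> F1&~F2 -> 0
  row 7 [0111]: F1=0 F2=1 -> F1&~F2 -> 0
  row 8 [1000]: F1=0 F2=0 -> F1&~F2 -> 0
  row 9 [1001]: F1=0 F2=0 -> F1&~F2 -> 0
  row 10 [1010]: F1=0 F2=0 -> F1&~F2 -> 0
  row 11 [1011]: F1=0 F2=0 -> F1&~F2 -> 0
  row 12 [1100]: F1=0 F2=0 -> F1&~F2 -> 0
  row 13 [1101]: F1=0 F2=0 -> F1&~F2 -> 0
  row 14 [1110]: F1=1 F2=0 -> F1&~F2 -> 1
  row 15 [1111]: F1=1 F2=0 -> F1&~F2 -> 1
Full result column, 4 rows per line (u,v fixed per line; w,z runs 00..11 left to right):
  rows 0-3 [u,v=00]: 1110  = hex E
  rows 4-7 [u,v=01]: 1100  = hex C
  rows 8-11 [u,v=10]: 0000  = hex 0
  rows 12-15 [u,v=11]: 0011  = hex 3
Counterexample vector (row 0 .. row 15) = 1110110000000011
Output column grouped in 4s = 1110 1100 0000 0011 = 0xEC03
Convert to decimal digit by digit (value = value*16 + digit):
  E -> 14
  14*16 + 12 (C) = 236
  236*16 + 0 = 3776
  3776*16 + 3 = 60419
Decimal = 60419

60419


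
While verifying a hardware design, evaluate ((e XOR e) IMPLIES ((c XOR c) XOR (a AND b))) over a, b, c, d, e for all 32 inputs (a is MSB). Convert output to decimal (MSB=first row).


Formula: ((e XOR e) IMPLIES ((c XOR c) XOR (a AND b))) over a, b, c, d, e (32 rows)
Evaluate each row (bits = a,b,c,d,e, MSB first):
  row 0 [00000]: ((0 XOR 0) IMPLIES ((0 XOR 0) XOR (0 AND 0))) -> 1
  row 1 [00001]: ((1 XOR 1) IMPLIES ((0 XOR 0) XOR (0 AND 0))) -> 1
  row 2 [00010]: ((0 XOR 0) IMPLIES ((0 XOR 0) XOR (0 AND 0))) -> 1
  row 3 [00011]: ((1 XOR 1) IMPLIES ((0 XOR 0) XOR (0 AND 0))) -> 1
  row 4 [00100]: ((0 XOR 0) IMPLIES ((1 XOR 1) XOR (0 AND 0))) -> 1
  row 5 [00101]: ((1 XOR 1) IMPLIES ((1 XOR 1) XOR (0 AND 0))) -> 1
  row 6 [00110]: ((0 XOR 0) IMPLIES ((1 XOR 1) XOR (0 AND 0))) -> 1
  row 7 [00111]: ((1 XOR 1) IMPLIES ((1 XOR 1) XOR (0 AND 0))) -> 1
  row 8 [01000]: ((0 XOR 0) IMPLIES ((0 XOR 0) XOR (0 AND 1))) -> 1
  row 9 [01001]: ((1 XOR 1) IMPLIES ((0 XOR 0) XOR (0 AND 1))) -> 1
  row 10 [01010]: ((0 XOR 0) IMPLIES ((0 XOR 0) XOR (0 AND 1))) -> 1
  row 11 [01011]: ((1 XOR 1) IMPLIES ((0 XOR 0) XOR (0 AND 1))) -> 1
  row 12 [01100]: ((0 XOR 0) IMPLIES ((1 XOR 1) XOR (0 AND 1))) -> 1
  row 13 [01101]: ((1 XOR 1) IMPLIES ((1 XOR 1) XOR (0 AND 1))) -> 1
  row 14 [01110]: ((0 XOR 0) IMPLIES ((1 XOR 1) XOR (0 AND 1))) -> 1
  row 15 [01111]: ((1 XOR 1) IMPLIES ((1 XOR 1) XOR (0 AND 1))) -> 1
  row 16 [10000]: ((0 XOR 0) IMPLIES ((0 XOR 0) XOR (1 AND 0))) -> 1
  row 17 [10001]: ((1 XOR 1) IMPLIES ((0 XOR 0) XOR (1 AND 0))) -> 1
  row 18 [10010]: ((0 XOR 0) IMPLIES ((0 XOR 0) XOR (1 AND 0))) -> 1
  row 19 [10011]: ((1 XOR 1) IMPLIES ((0 XOR 0) XOR (1 AND 0))) -> 1
  row 20 [10100]: ((0 XOR 0) IMPLIES ((1 XOR 1) XOR (1 AND 0))) -> 1
  row 21 [10101]: ((1 XOR 1) IMPLIES ((1 XOR 1) XOR (1 AND 0))) -> 1
  row 22 [10110]: ((0 XOR 0) IMPLIES ((1 XOR 1) XOR (1 AND 0))) -> 1
  row 23 [10111]: ((1 XOR 1) IMPLIES ((1 XOR 1) XOR (1 AND 0))) -> 1
  row 24 [11000]: ((0 XOR 0) IMPLIES ((0 XOR 0) XOR (1 AND 1))) -> 1
  row 25 [11001]: ((1 XOR 1) IMPLIES ((0 XOR 0) XOR (1 AND 1))) -> 1
  row 26 [11010]: ((0 XOR 0) IMPLIES ((0 XOR 0) XOR (1 AND 1))) -> 1
  row 27 [11011]: ((1 XOR 1) IMPLIES ((0 XOR 0) XOR (1 AND 1))) -> 1
  row 28 [11100]: ((0 XOR 0) IMPLIES ((1 XOR 1) XOR (1 AND 1))) -> 1
  row 29 [11101]: ((1 XOR 1) IMPLIES ((1 XOR 1) XOR (1 AND 1))) -> 1
  row 30 [11110]: ((0 XOR 0) IMPLIES ((1 XOR 1) XOR (1 AND 1))) -> 1
  row 31 [11111]: ((1 XOR 1) IMPLIES ((1 XOR 1) XOR (1 AND 1))) -> 1
Full result column, 4 rows per line (a,b,c fixed per line; d,e runs 00..11 left to right):
  rows 0-3 [a,b,c=000]: 1111  = hex F
  rows 4-7 [a,b,c=001]: 1111  = hex F
  rows 8-11 [a,b,c=010]: 1111  = hex F
  rows 12-15 [a,b,c=011]: 1111  = hex F
  rows 16-19 [a,b,c=100]: 1111  = hex F
  rows 20-23 [a,b,c=101]: 1111  = hex F
  rows 24-27 [a,b,c=110]: 1111  = hex F
  rows 28-31 [a,b,c=111]: 1111  = hex F
Output column (row 0 .. row 31) = 11111111111111111111111111111111
Output column grouped in 4s = 1111 1111 1111 1111 1111 1111 1111 1111 = 0xFFFFFFFF
Convert to decimal digit by digit (value = value*16 + digit):
  F -> 15
  15*16 + 15 (F) = 255
  255*16 + 15 (F) = 4095
  4095*16 + 15 (F) = 65535
  65535*16 + 15 (F) = 1048575
  1048575*16 + 15 (F) = 16777215
  16777215*16 + 15 (F) = 268435455
  268435455*16 + 15 (F) = 4294967295
Decimal = 4294967295

4294967295


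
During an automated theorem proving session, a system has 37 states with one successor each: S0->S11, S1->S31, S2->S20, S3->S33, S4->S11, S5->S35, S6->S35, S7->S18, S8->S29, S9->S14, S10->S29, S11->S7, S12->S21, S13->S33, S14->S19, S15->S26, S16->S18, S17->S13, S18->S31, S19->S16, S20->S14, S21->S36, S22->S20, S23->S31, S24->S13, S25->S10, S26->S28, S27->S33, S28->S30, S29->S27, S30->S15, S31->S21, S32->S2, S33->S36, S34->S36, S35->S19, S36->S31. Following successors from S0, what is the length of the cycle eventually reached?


Trace from S0 until a state repeats:
  S0 -> S11 -> S7 -> S18 -> S31 -> S21 -> S36 -> S31
S31 first seen at step 4, revisited at step 7.
Cycle length = 7 - 4 = 3

3


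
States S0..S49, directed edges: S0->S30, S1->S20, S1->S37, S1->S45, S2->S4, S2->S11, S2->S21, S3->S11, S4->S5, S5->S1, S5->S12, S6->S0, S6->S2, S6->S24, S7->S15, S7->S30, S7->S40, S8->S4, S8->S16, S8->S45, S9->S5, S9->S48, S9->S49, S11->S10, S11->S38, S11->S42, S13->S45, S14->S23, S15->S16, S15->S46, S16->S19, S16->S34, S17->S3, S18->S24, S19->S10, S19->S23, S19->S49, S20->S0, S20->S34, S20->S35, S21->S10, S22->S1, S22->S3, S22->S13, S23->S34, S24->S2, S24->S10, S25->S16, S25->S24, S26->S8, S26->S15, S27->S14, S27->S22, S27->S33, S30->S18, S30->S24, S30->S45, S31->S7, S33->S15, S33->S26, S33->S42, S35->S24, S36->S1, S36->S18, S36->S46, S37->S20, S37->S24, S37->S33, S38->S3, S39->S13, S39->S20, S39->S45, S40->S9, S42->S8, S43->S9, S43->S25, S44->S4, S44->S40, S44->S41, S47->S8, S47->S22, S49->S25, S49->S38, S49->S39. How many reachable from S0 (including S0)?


BFS from S0:
  layer 0: {S0}
  layer 1: {S30}
  layer 2: {S18, S24, S45}
  layer 3: {S2, S10}
  layer 4: {S4, S11, S21}
  layer 5: {S5, S38, S42}
  layer 6: {S1, S3, S8, S12}
  layer 7: {S16, S20, S37}
  layer 8: {S19, S33, S34, S35}
  layer 9: {S15, S23, S26, S49}
  layer 10: {S25, S39, S46}
  layer 11: {S13}
Reachable set: {S0, S1, S2, S3, S4, S5, S8, S10, S11, S12, S13, S15, S16, S18, S19, S20, S21, S23, S24, S25, S26, S30, S33, S34, S35, S37, S38, S39, S42, S45, S46, S49}
Count = 32

32


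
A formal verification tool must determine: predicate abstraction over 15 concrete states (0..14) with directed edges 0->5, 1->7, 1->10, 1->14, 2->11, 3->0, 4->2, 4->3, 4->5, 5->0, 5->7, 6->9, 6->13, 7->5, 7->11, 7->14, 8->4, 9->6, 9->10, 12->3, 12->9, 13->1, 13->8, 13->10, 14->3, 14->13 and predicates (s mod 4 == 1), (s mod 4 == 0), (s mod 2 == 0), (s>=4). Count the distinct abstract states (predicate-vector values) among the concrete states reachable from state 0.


BFS from 0:
Concrete reachable: {0, 1, 2, 3, 4, 5, 7, 8, 10, 11, 13, 14}
Abstract via predicates (s mod 4 == 1), (s mod 4 == 0), (s mod 2 == 0), (s>=4):
  (0,0,0,0) <- {3}
  (0,0,0,1) <- {7, 11}
  (0,0,1,0) <- {2}
  (0,0,1,1) <- {10, 14}
  (0,1,1,0) <- {0}
  (0,1,1,1) <- {4, 8}
  (1,0,0,0) <- {1}
  (1,0,0,1) <- {5, 13}
Distinct abstract states = 8

8


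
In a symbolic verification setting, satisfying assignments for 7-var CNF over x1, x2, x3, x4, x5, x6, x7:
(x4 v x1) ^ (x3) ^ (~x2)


CNF with 3 clauses over 7 vars (128 assignments).
An assignment satisfies CNF iff every clause has >=1 true literal.
Check each row (bits = x1,x2,x3,x4,x5,x6,x7; clause T/F shown):
  row 0 [0000000]: clauses=FFT -> 0
  row 1 [0000001]: clauses=FFT -> 0
  row 2 [0000010]: clauses=FFT -> 0
  row 3 [0000011]: clauses=FFT -> 0
  row 4 [0000100]: clauses=FFT -> 0
  (every remaining row is evaluated the same way; all 128 results are listed next)
Full result column, 8 rows per line (x1,x2,x3,x4 fixed per line; x5,x6,x7 runs 000..111 left to right):
  rows 0-7 [x1,x2,x3,x4=0000]: 00000000  (ones: 0)
  rows 8-15 [x1,x2,x3,x4=0001]: 00000000  (ones: 0)
  rows 16-23 [x1,x2,x3,x4=0010]: 00000000  (ones: 0)
  rows 24-31 [x1,x2,x3,x4=0011]: 11111111  (ones: 8)
  rows 32-39 [x1,x2,x3,x4=0100]: 00000000  (ones: 0)
  rows 40-47 [x1,x2,x3,x4=0101]: 00000000  (ones: 0)
  rows 48-55 [x1,x2,x3,x4=0110]: 00000000  (ones: 0)
  rows 56-63 [x1,x2,x3,x4=0111]: 00000000  (ones: 0)
  rows 64-71 [x1,x2,x3,x4=1000]: 00000000  (ones: 0)
  rows 72-79 [x1,x2,x3,x4=1001]: 00000000  (ones: 0)
  rows 80-87 [x1,x2,x3,x4=1010]: 11111111  (ones: 8)
  rows 88-95 [x1,x2,x3,x4=1011]: 11111111  (ones: 8)
  rows 96-103 [x1,x2,x3,x4=1100]: 00000000  (ones: 0)
  rows 104-111 [x1,x2,x3,x4=1101]: 00000000  (ones: 0)
  rows 112-119 [x1,x2,x3,x4=1110]: 00000000  (ones: 0)
  rows 120-127 [x1,x2,x3,x4=1111]: 00000000  (ones: 0)
Satisfying assignments = 0+0+0+8+0+0+0+0+0+0+8+8+0+0+0+0 = 24

24


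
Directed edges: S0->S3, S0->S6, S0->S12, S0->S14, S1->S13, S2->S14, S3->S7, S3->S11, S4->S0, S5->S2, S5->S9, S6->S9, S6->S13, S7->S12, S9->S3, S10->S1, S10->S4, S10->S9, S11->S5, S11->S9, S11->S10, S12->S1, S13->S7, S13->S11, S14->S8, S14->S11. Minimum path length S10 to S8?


BFS layer-by-layer from S10:
  dist 0: {S10}
  dist 1: {S1, S4, S9}
  dist 2: {S0, S3, S13}
  dist 3: {S6, S7, S11, S12, S14}
  dist 4: {S5, S8}
  -> S8 reached at distance 4
Shortest path length = 4

4


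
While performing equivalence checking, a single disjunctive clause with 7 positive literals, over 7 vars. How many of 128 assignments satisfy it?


Step 1: Total=2^7=128
Step 2: Unsat when all 7 false: 2^0=1
Step 3: Sat=128-1=127

127


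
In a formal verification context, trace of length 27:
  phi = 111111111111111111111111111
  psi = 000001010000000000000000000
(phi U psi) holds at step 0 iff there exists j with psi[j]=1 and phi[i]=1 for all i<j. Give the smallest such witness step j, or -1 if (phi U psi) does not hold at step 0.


(phi U psi) at 0: need smallest j with psi[j]=1 and phi[i]=1 for all i in [0,j).
Scan from step 0:
  step 0: phi=1, psi=0 -> continue
  step 1: phi=1, psi=0 -> continue
  step 2: phi=1, psi=0 -> continue
  step 3: phi=1, psi=0 -> continue
  step 5: psi=1 and phi held for [0,5) -> witness found
Witness step = 5

5


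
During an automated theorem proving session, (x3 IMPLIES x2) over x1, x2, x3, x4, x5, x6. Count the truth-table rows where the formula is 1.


Formula: (x3 IMPLIES x2) over 6 vars (64 rows)
Evaluate each row (x1, x2, x3, x4, x5, x6 as bits, MSB first):
  row 0 [000000]: (0 IMPLIES 0) -> 1
  row 1 [000001]: (0 IMPLIES 0) -> 1
  row 2 [000010]: (0 IMPLIES 0) -> 1
  row 3 [000011]: (0 IMPLIES 0) -> 1
  row 4 [000100]: (0 IMPLIES 0) -> 1
  (every remaining row is evaluated the same way; all 64 results are listed next)
Full result column, 8 rows per line (x1,x2,x3 fixed per line; x4,x5,x6 runs 000..111 left to right):
  rows 0-7 [x1,x2,x3=000]: 11111111  (ones: 8)
  rows 8-15 [x1,x2,x3=001]: 00000000  (ones: 0)
  rows 16-23 [x1,x2,x3=010]: 11111111  (ones: 8)
  rows 24-31 [x1,x2,x3=011]: 11111111  (ones: 8)
  rows 32-39 [x1,x2,x3=100]: 11111111  (ones: 8)
  rows 40-47 [x1,x2,x3=101]: 00000000  (ones: 0)
  rows 48-55 [x1,x2,x3=110]: 11111111  (ones: 8)
  rows 56-63 [x1,x2,x3=111]: 11111111  (ones: 8)
Count of 1-rows = 8+0+8+8+8+0+8+8 = 48

48


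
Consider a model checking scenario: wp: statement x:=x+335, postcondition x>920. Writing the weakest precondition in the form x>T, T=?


Formula: wp(x:=E, P) = P[E/x] (substitute E for x in postcondition)
Step 1: Postcondition: x>920
Step 2: Substitute x+335 for x: x+335>920
Step 3: Solve for x: x > 920-335 = 585

585
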